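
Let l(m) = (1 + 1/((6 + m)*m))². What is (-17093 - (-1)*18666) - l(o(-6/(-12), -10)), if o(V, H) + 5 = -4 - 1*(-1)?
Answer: 402399/256 ≈ 1571.9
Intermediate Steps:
o(V, H) = -8 (o(V, H) = -5 + (-4 - 1*(-1)) = -5 + (-4 + 1) = -5 - 3 = -8)
l(m) = (1 + 1/(m*(6 + m)))²
(-17093 - (-1)*18666) - l(o(-6/(-12), -10)) = (-17093 - (-1)*18666) - (1 + (-8)² + 6*(-8))²/((-8)²*(6 - 8)²) = (-17093 - 1*(-18666)) - (1 + 64 - 48)²/(64*(-2)²) = (-17093 + 18666) - 17²/(64*4) = 1573 - 289/(64*4) = 1573 - 1*289/256 = 1573 - 289/256 = 402399/256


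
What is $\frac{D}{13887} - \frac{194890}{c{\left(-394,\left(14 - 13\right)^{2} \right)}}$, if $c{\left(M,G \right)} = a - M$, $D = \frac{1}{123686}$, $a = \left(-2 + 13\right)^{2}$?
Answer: $- \frac{66949683993293}{176915630646} \approx -378.43$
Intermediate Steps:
$a = 121$ ($a = 11^{2} = 121$)
$D = \frac{1}{123686} \approx 8.085 \cdot 10^{-6}$
$c{\left(M,G \right)} = 121 - M$
$\frac{D}{13887} - \frac{194890}{c{\left(-394,\left(14 - 13\right)^{2} \right)}} = \frac{1}{123686 \cdot 13887} - \frac{194890}{121 - -394} = \frac{1}{123686} \cdot \frac{1}{13887} - \frac{194890}{121 + 394} = \frac{1}{1717627482} - \frac{194890}{515} = \frac{1}{1717627482} - \frac{38978}{103} = - \frac{66949683993293}{176915630646}$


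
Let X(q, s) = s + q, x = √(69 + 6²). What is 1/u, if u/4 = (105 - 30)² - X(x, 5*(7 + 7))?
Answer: 1111/24686336 + √105/123431680 ≈ 4.5088e-5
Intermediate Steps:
x = √105 (x = √(69 + 36) = √105 ≈ 10.247)
X(q, s) = q + s
u = 22220 - 4*√105 (u = 4*((105 - 30)² - (√105 + 5*(7 + 7))) = 4*(75² - (√105 + 5*14)) = 4*(5625 - (√105 + 70)) = 4*(5625 - (70 + √105)) = 4*(5625 + (-70 - √105)) = 4*(5555 - √105) = 22220 - 4*√105 ≈ 22179.)
1/u = 1/(22220 - 4*√105)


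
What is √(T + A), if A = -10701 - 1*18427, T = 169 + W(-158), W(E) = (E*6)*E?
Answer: 15*√537 ≈ 347.60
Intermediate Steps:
W(E) = 6*E² (W(E) = (6*E)*E = 6*E²)
T = 149953 (T = 169 + 6*(-158)² = 169 + 6*24964 = 169 + 149784 = 149953)
A = -29128 (A = -10701 - 18427 = -29128)
√(T + A) = √(149953 - 29128) = √120825 = 15*√537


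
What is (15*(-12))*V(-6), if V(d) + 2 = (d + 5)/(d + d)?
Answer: 345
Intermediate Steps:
V(d) = -2 + (5 + d)/(2*d) (V(d) = -2 + (d + 5)/(d + d) = -2 + (5 + d)/((2*d)) = -2 + (5 + d)*(1/(2*d)) = -2 + (5 + d)/(2*d))
(15*(-12))*V(-6) = (15*(-12))*((1/2)*(5 - 3*(-6))/(-6)) = -90*(-1)*(5 + 18)/6 = -90*(-1)*23/6 = -180*(-23/12) = 345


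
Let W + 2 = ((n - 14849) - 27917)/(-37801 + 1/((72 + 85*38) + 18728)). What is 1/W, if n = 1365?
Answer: -832756029/753448028 ≈ -1.1053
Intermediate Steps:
W = -753448028/832756029 (W = -2 + ((1365 - 14849) - 27917)/(-37801 + 1/((72 + 85*38) + 18728)) = -2 + (-13484 - 27917)/(-37801 + 1/((72 + 3230) + 18728)) = -2 - 41401/(-37801 + 1/(3302 + 18728)) = -2 - 41401/(-37801 + 1/22030) = -2 - 41401/(-832756029/22030) = -2 - 41401*(-22030/832756029) = -2 + 912064030/832756029 = -753448028/832756029 ≈ -0.90476)
1/W = 1/(-753448028/832756029) = -832756029/753448028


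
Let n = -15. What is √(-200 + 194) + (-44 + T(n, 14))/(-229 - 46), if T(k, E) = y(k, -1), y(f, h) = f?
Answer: 59/275 + I*√6 ≈ 0.21455 + 2.4495*I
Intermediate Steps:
T(k, E) = k
√(-200 + 194) + (-44 + T(n, 14))/(-229 - 46) = √(-200 + 194) + (-44 - 15)/(-229 - 46) = √(-6) - 59/(-275) = I*√6 - 59*(-1/275) = I*√6 + 59/275 = 59/275 + I*√6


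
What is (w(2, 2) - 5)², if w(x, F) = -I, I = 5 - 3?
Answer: 49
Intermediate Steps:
I = 2
w(x, F) = -2 (w(x, F) = -1*2 = -2)
(w(2, 2) - 5)² = (-2 - 5)² = (-7)² = 49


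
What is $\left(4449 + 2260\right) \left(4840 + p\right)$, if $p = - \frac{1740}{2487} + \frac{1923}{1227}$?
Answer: $\frac{11011813184981}{339061} \approx 3.2477 \cdot 10^{7}$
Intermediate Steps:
$p = \frac{294169}{339061}$ ($p = \left(-1740\right) \frac{1}{2487} + 1923 \cdot \frac{1}{1227} = - \frac{580}{829} + \frac{641}{409} = \frac{294169}{339061} \approx 0.8676$)
$\left(4449 + 2260\right) \left(4840 + p\right) = \left(4449 + 2260\right) \left(4840 + \frac{294169}{339061}\right) = 6709 \cdot \frac{1641349409}{339061} = \frac{11011813184981}{339061}$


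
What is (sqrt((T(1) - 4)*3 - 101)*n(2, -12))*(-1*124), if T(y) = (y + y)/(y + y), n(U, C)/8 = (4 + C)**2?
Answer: -63488*I*sqrt(110) ≈ -6.6587e+5*I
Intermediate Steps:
n(U, C) = 8*(4 + C)**2
T(y) = 1 (T(y) = (2*y)/((2*y)) = (2*y)*(1/(2*y)) = 1)
(sqrt((T(1) - 4)*3 - 101)*n(2, -12))*(-1*124) = (sqrt((1 - 4)*3 - 101)*(8*(4 - 12)**2))*(-1*124) = (sqrt(-3*3 - 101)*(8*(-8)**2))*(-124) = (sqrt(-9 - 101)*(8*64))*(-124) = (sqrt(-110)*512)*(-124) = ((I*sqrt(110))*512)*(-124) = (512*I*sqrt(110))*(-124) = -63488*I*sqrt(110)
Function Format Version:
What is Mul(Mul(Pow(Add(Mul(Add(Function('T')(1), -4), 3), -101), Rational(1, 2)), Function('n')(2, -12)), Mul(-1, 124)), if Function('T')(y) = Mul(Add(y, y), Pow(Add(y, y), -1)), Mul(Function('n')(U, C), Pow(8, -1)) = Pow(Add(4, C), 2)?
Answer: Mul(-63488, I, Pow(110, Rational(1, 2))) ≈ Mul(-6.6587e+5, I)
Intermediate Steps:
Function('n')(U, C) = Mul(8, Pow(Add(4, C), 2))
Function('T')(y) = 1 (Function('T')(y) = Mul(Mul(2, y), Pow(Mul(2, y), -1)) = Mul(Mul(2, y), Mul(Rational(1, 2), Pow(y, -1))) = 1)
Mul(Mul(Pow(Add(Mul(Add(Function('T')(1), -4), 3), -101), Rational(1, 2)), Function('n')(2, -12)), Mul(-1, 124)) = Mul(Mul(Pow(Add(Mul(Add(1, -4), 3), -101), Rational(1, 2)), Mul(8, Pow(Add(4, -12), 2))), Mul(-1, 124)) = Mul(Mul(Pow(Add(Mul(-3, 3), -101), Rational(1, 2)), Mul(8, Pow(-8, 2))), -124) = Mul(Mul(Pow(Add(-9, -101), Rational(1, 2)), Mul(8, 64)), -124) = Mul(Mul(Pow(-110, Rational(1, 2)), 512), -124) = Mul(Mul(Mul(I, Pow(110, Rational(1, 2))), 512), -124) = Mul(Mul(512, I, Pow(110, Rational(1, 2))), -124) = Mul(-63488, I, Pow(110, Rational(1, 2)))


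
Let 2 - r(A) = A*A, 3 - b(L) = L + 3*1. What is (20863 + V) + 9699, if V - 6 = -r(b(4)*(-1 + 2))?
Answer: 30582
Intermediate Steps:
b(L) = -L (b(L) = 3 - (L + 3*1) = 3 - (L + 3) = 3 - (3 + L) = 3 + (-3 - L) = -L)
r(A) = 2 - A**2 (r(A) = 2 - A*A = 2 - A**2)
V = 20 (V = 6 - (2 - ((-1*4)*(-1 + 2))**2) = 6 - (2 - (-4*1)**2) = 6 - (2 - 1*(-4)**2) = 6 - (2 - 1*16) = 6 - (2 - 16) = 6 - 1*(-14) = 6 + 14 = 20)
(20863 + V) + 9699 = (20863 + 20) + 9699 = 20883 + 9699 = 30582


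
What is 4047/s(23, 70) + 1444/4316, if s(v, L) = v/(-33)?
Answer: -144093226/24817 ≈ -5806.2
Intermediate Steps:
s(v, L) = -v/33 (s(v, L) = v*(-1/33) = -v/33)
4047/s(23, 70) + 1444/4316 = 4047/((-1/33*23)) + 1444/4316 = 4047/(-23/33) + 1444*(1/4316) = 4047*(-33/23) + 361/1079 = -133551/23 + 361/1079 = -144093226/24817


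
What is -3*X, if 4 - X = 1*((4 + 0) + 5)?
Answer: 15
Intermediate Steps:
X = -5 (X = 4 - ((4 + 0) + 5) = 4 - (4 + 5) = 4 - 9 = -5)
-3*X = -3*(-5) = 15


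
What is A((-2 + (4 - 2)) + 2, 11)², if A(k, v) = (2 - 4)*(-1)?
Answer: 4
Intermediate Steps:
A(k, v) = 2 (A(k, v) = -2*(-1) = 2)
A((-2 + (4 - 2)) + 2, 11)² = 2² = 4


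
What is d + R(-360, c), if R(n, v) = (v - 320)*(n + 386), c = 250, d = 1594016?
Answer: 1592196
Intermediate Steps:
R(n, v) = (-320 + v)*(386 + n)
d + R(-360, c) = 1594016 + (-123520 - 320*(-360) + 386*250 - 360*250) = 1594016 + (-123520 + 115200 + 96500 - 90000) = 1594016 - 1820 = 1592196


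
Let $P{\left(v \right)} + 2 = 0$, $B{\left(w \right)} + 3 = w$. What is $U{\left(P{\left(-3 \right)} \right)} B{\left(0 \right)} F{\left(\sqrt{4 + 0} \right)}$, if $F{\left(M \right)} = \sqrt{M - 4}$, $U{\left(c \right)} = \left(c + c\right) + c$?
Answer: $18 i \sqrt{2} \approx 25.456 i$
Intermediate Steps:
$B{\left(w \right)} = -3 + w$
$P{\left(v \right)} = -2$ ($P{\left(v \right)} = -2 + 0 = -2$)
$U{\left(c \right)} = 3 c$ ($U{\left(c \right)} = 2 c + c = 3 c$)
$F{\left(M \right)} = \sqrt{-4 + M}$
$U{\left(P{\left(-3 \right)} \right)} B{\left(0 \right)} F{\left(\sqrt{4 + 0} \right)} = 3 \left(-2\right) \left(-3 + 0\right) \sqrt{-4 + \sqrt{4 + 0}} = \left(-6\right) \left(-3\right) \sqrt{-4 + \sqrt{4}} = 18 \sqrt{-4 + 2} = 18 \sqrt{-2} = 18 i \sqrt{2}$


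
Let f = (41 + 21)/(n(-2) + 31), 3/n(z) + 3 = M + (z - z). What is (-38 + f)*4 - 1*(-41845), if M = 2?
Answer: 291913/7 ≈ 41702.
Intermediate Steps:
n(z) = -3 (n(z) = 3/(-3 + (2 + (z - z))) = 3/(-3 + (2 + 0)) = 3/(-3 + 2) = 3/(-1) = 3*(-1) = -3)
f = 31/14 (f = (41 + 21)/(-3 + 31) = 62/28 = 62*(1/28) = 31/14 ≈ 2.2143)
(-38 + f)*4 - 1*(-41845) = (-38 + 31/14)*4 - 1*(-41845) = -501/14*4 + 41845 = -1002/7 + 41845 = 291913/7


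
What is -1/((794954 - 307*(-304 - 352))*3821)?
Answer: -1/3807038066 ≈ -2.6267e-10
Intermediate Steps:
-1/((794954 - 307*(-304 - 352))*3821) = -1/((794954 - 307*(-656))*3821) = -1/((794954 + 201392)*3821) = -1/(996346*3821) = -1*1/3807038066 = -1/3807038066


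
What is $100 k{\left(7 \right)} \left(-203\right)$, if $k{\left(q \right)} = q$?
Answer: $-142100$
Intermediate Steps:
$100 k{\left(7 \right)} \left(-203\right) = 100 \cdot 7 \left(-203\right) = 700 \left(-203\right) = -142100$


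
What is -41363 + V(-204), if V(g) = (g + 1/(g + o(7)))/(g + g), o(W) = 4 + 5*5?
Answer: -2953282499/71400 ≈ -41363.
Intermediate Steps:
o(W) = 29 (o(W) = 4 + 25 = 29)
V(g) = (g + 1/(29 + g))/(2*g) (V(g) = (g + 1/(g + 29))/(g + g) = (g + 1/(29 + g))/((2*g)) = (g + 1/(29 + g))*(1/(2*g)) = (g + 1/(29 + g))/(2*g))
-41363 + V(-204) = -41363 + (½)*(1 + (-204)² + 29*(-204))/(-204*(29 - 204)) = -41363 + (½)*(-1/204)*(1 + 41616 - 5916)/(-175) = -41363 + (½)*(-1/204)*(-1/175)*35701 = -41363 + 35701/71400 = -2953282499/71400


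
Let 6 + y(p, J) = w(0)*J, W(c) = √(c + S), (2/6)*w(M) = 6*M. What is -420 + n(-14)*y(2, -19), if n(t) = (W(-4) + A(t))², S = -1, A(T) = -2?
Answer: -414 + 24*I*√5 ≈ -414.0 + 53.666*I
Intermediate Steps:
w(M) = 18*M (w(M) = 3*(6*M) = 18*M)
W(c) = √(-1 + c) (W(c) = √(c - 1) = √(-1 + c))
y(p, J) = -6 (y(p, J) = -6 + (18*0)*J = -6 + 0*J = -6 + 0 = -6)
n(t) = (-2 + I*√5)² (n(t) = (√(-1 - 4) - 2)² = (√(-5) - 2)² = (I*√5 - 2)² = (-2 + I*√5)²)
-420 + n(-14)*y(2, -19) = -420 + (2 - I*√5)²*(-6) = -420 - 6*(2 - I*√5)²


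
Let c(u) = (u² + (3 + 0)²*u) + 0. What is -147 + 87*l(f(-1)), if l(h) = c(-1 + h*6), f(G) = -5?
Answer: 59187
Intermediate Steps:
c(u) = u² + 9*u (c(u) = (u² + 3²*u) + 0 = (u² + 9*u) + 0 = u² + 9*u)
l(h) = (-1 + 6*h)*(8 + 6*h) (l(h) = (-1 + h*6)*(9 + (-1 + h*6)) = (-1 + 6*h)*(9 + (-1 + 6*h)) = (-1 + 6*h)*(8 + 6*h))
-147 + 87*l(f(-1)) = -147 + 87*(-8 + 36*(-5)² + 42*(-5)) = -147 + 87*(-8 + 36*25 - 210) = -147 + 87*(-8 + 900 - 210) = -147 + 87*682 = -147 + 59334 = 59187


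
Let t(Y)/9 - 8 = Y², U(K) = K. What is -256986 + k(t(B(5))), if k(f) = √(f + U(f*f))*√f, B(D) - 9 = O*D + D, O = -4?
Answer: -256986 + 396*√397 ≈ -2.4910e+5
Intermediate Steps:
B(D) = 9 - 3*D (B(D) = 9 + (-4*D + D) = 9 - 3*D)
t(Y) = 72 + 9*Y²
k(f) = √f*√(f + f²) (k(f) = √(f + f*f)*√f = √(f + f²)*√f = √f*√(f + f²))
-256986 + k(t(B(5))) = -256986 + √(72 + 9*(9 - 3*5)²)*√((72 + 9*(9 - 3*5)²)*(1 + (72 + 9*(9 - 3*5)²))) = -256986 + √(72 + 9*(9 - 15)²)*√((72 + 9*(9 - 15)²)*(1 + (72 + 9*(9 - 15)²))) = -256986 + √(72 + 9*(-6)²)*√((72 + 9*(-6)²)*(1 + (72 + 9*(-6)²))) = -256986 + √(72 + 9*36)*√((72 + 9*36)*(1 + (72 + 9*36))) = -256986 + √(72 + 324)*√((72 + 324)*(1 + (72 + 324))) = -256986 + √396*√(396*(1 + 396)) = -256986 + (6*√11)*√(396*397) = -256986 + (6*√11)*√157212 = -256986 + (6*√11)*(6*√4367) = -256986 + 396*√397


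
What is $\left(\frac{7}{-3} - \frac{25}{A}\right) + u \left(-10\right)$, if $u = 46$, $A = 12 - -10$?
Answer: $- \frac{30589}{66} \approx -463.47$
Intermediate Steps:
$A = 22$ ($A = 12 + 10 = 22$)
$\left(\frac{7}{-3} - \frac{25}{A}\right) + u \left(-10\right) = \left(\frac{7}{-3} - \frac{25}{22}\right) + 46 \left(-10\right) = \left(7 \left(- \frac{1}{3}\right) - \frac{25}{22}\right) - 460 = \left(- \frac{7}{3} - \frac{25}{22}\right) - 460 = - \frac{229}{66} - 460 = - \frac{30589}{66}$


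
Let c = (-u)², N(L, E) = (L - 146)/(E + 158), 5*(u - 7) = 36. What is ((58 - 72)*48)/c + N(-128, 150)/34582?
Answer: -89471241017/26846490748 ≈ -3.3327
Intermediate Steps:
u = 71/5 (u = 7 + (⅕)*36 = 7 + 36/5 = 71/5 ≈ 14.200)
N(L, E) = (-146 + L)/(158 + E)
c = 5041/25 (c = (-1*71/5)² = (-71/5)² = 5041/25 ≈ 201.64)
((58 - 72)*48)/c + N(-128, 150)/34582 = ((58 - 72)*48)/(5041/25) + ((-146 - 128)/(158 + 150))/34582 = -14*48*(25/5041) + (-274/308)*(1/34582) = -672*25/5041 + ((1/308)*(-274))*(1/34582) = -16800/5041 - 137/154*1/34582 = -16800/5041 - 137/5325628 = -89471241017/26846490748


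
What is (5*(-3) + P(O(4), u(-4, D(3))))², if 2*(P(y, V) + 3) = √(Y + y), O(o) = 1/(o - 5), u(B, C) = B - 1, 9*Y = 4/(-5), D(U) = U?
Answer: 58271/180 - 42*I*√5/5 ≈ 323.73 - 18.783*I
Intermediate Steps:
Y = -4/45 (Y = (4/(-5))/9 = (4*(-⅕))/9 = (⅑)*(-⅘) = -4/45 ≈ -0.088889)
u(B, C) = -1 + B
O(o) = 1/(-5 + o)
P(y, V) = -3 + √(-4/45 + y)/2
(5*(-3) + P(O(4), u(-4, D(3))))² = (5*(-3) + (-3 + √(-20 + 225/(-5 + 4))/30))² = (-15 + (-3 + √(-20 + 225/(-1))/30))² = (-15 + (-3 + √(-20 + 225*(-1))/30))² = (-15 + (-3 + √(-20 - 225)/30))² = (-15 + (-3 + √(-245)/30))² = (-15 + (-3 + (7*I*√5)/30))² = (-15 + (-3 + 7*I*√5/30))² = (-18 + 7*I*√5/30)²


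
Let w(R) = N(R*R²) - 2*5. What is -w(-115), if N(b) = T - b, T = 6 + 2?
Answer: -1520873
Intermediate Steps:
T = 8
N(b) = 8 - b
w(R) = -2 - R³ (w(R) = (8 - R*R²) - 2*5 = (8 - R³) - 10 = -2 - R³)
-w(-115) = -(-2 - 1*(-115)³) = -(-2 - 1*(-1520875)) = -(-2 + 1520875) = -1*1520873 = -1520873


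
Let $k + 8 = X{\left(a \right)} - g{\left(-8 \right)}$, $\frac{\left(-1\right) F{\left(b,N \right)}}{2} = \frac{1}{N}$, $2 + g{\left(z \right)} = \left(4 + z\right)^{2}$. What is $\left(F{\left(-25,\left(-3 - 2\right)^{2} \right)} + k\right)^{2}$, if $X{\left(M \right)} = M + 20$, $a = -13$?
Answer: $\frac{142129}{625} \approx 227.41$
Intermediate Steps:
$g{\left(z \right)} = -2 + \left(4 + z\right)^{2}$
$F{\left(b,N \right)} = - \frac{2}{N}$
$X{\left(M \right)} = 20 + M$
$k = -15$ ($k = -8 + \left(\left(20 - 13\right) - \left(-2 + \left(4 - 8\right)^{2}\right)\right) = -8 + \left(7 - \left(-2 + \left(-4\right)^{2}\right)\right) = -8 + \left(7 - \left(-2 + 16\right)\right) = -8 + \left(7 - 14\right) = -8 - 7 = -15$)
$\left(F{\left(-25,\left(-3 - 2\right)^{2} \right)} + k\right)^{2} = \left(- \frac{2}{\left(-3 - 2\right)^{2}} - 15\right)^{2} = \left(- \frac{2}{\left(-5\right)^{2}} - 15\right)^{2} = \left(- \frac{2}{25} - 15\right)^{2} = \left(- \frac{377}{25}\right)^{2} = \frac{142129}{625}$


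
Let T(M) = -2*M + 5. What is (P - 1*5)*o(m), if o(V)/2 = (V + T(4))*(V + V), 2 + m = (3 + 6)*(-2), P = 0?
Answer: -9200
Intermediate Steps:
T(M) = 5 - 2*M
m = -20 (m = -2 + (3 + 6)*(-2) = -2 + 9*(-2) = -2 - 18 = -20)
o(V) = 4*V*(-3 + V) (o(V) = 2*((V + (5 - 2*4))*(V + V)) = 2*((V + (5 - 8))*(2*V)) = 2*((V - 3)*(2*V)) = 2*((-3 + V)*(2*V)) = 2*(2*V*(-3 + V)) = 4*V*(-3 + V))
(P - 1*5)*o(m) = (0 - 1*5)*(4*(-20)*(-3 - 20)) = (0 - 5)*(4*(-20)*(-23)) = -5*1840 = -9200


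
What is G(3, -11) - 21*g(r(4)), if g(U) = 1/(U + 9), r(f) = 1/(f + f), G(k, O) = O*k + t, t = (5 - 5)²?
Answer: -2577/73 ≈ -35.301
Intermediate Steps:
t = 0 (t = 0² = 0)
G(k, O) = O*k (G(k, O) = O*k + 0 = O*k)
r(f) = 1/(2*f)
g(U) = 1/(9 + U)
G(3, -11) - 21*g(r(4)) = -11*3 - 21/(9 + (½)/4) = -33 - 21/(9 + (½)*(¼)) = -33 - 21/(9 + ⅛) = -33 - 21/73/8 = -33 - 21*8/73 = -33 - 168/73 = -2577/73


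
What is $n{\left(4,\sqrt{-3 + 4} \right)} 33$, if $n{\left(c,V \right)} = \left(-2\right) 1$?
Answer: $-66$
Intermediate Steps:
$n{\left(c,V \right)} = -2$
$n{\left(4,\sqrt{-3 + 4} \right)} 33 = \left(-2\right) 33 = -66$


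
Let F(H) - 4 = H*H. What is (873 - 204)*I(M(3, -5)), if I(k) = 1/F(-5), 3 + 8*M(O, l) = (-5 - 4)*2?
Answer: 669/29 ≈ 23.069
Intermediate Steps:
M(O, l) = -21/8 (M(O, l) = -3/8 + ((-5 - 4)*2)/8 = -3/8 + (-9*2)/8 = -3/8 + (⅛)*(-18) = -3/8 - 9/4 = -21/8)
F(H) = 4 + H² (F(H) = 4 + H*H = 4 + H²)
I(k) = 1/29 (I(k) = 1/(4 + (-5)²) = 1/(4 + 25) = 1/29)
(873 - 204)*I(M(3, -5)) = (873 - 204)*(1/29) = 669*(1/29) = 669/29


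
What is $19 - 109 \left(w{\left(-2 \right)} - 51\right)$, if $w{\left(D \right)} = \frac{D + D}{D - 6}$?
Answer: $\frac{11047}{2} \approx 5523.5$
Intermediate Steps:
$w{\left(D \right)} = \frac{2 D}{-6 + D}$
$19 - 109 \left(w{\left(-2 \right)} - 51\right) = 19 - 109 \left(2 \left(-2\right) \frac{1}{-6 - 2} - 51\right) = 19 - 109 \left(2 \left(-2\right) \frac{1}{-8} - 51\right) = 19 - 109 \left(2 \left(-2\right) \left(- \frac{1}{8}\right) - 51\right) = 19 - 109 \left(\frac{1}{2} - 51\right) = 19 - - \frac{11009}{2} = 19 + \frac{11009}{2} = \frac{11047}{2}$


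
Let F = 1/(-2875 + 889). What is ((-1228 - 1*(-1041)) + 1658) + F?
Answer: 2921405/1986 ≈ 1471.0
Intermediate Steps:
F = -1/1986 (F = 1/(-1986) = -1/1986 ≈ -0.00050353)
((-1228 - 1*(-1041)) + 1658) + F = ((-1228 - 1*(-1041)) + 1658) - 1/1986 = ((-1228 + 1041) + 1658) - 1/1986 = (-187 + 1658) - 1/1986 = 1471 - 1/1986 = 2921405/1986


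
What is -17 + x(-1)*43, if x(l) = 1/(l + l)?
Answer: -77/2 ≈ -38.500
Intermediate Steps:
x(l) = 1/(2*l)
-17 + x(-1)*43 = -17 + ((½)/(-1))*43 = -17 + ((½)*(-1))*43 = -17 - ½*43 = -17 - 43/2 = -77/2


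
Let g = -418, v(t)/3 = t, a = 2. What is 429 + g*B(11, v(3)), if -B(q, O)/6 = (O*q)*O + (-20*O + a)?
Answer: 1788633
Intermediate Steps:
v(t) = 3*t
B(q, O) = -12 + 120*O - 6*q*O**2 (B(q, O) = -6*((O*q)*O + (-20*O + 2)) = -6*(q*O**2 + (2 - 20*O)) = -6*(2 - 20*O + q*O**2) = -12 + 120*O - 6*q*O**2)
429 + g*B(11, v(3)) = 429 - 418*(-12 + 120*(3*3) - 6*11*(3*3)**2) = 429 - 418*(-12 + 120*9 - 6*11*9**2) = 429 - 418*(-12 + 1080 - 6*11*81) = 429 - 418*(-12 + 1080 - 5346) = 429 - 418*(-4278) = 429 + 1788204 = 1788633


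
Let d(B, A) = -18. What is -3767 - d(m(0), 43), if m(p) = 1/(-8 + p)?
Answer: -3749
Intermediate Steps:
-3767 - d(m(0), 43) = -3767 - 1*(-18) = -3767 + 18 = -3749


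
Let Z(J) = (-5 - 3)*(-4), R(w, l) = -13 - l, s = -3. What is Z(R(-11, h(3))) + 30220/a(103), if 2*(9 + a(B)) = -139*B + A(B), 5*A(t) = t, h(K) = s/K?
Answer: 497026/17893 ≈ 27.778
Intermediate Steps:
h(K) = -3/K
A(t) = t/5
Z(J) = 32 (Z(J) = -8*(-4) = 32)
a(B) = -9 - 347*B/5 (a(B) = -9 + (-139*B + B/5)/2 = -9 + (-694*B/5)/2 = -9 - 347*B/5)
Z(R(-11, h(3))) + 30220/a(103) = 32 + 30220/(-9 - 347/5*103) = 32 + 30220/(-9 - 35741/5) = 32 + 30220/(-35786/5) = 32 + 30220*(-5/35786) = 32 - 75550/17893 = 497026/17893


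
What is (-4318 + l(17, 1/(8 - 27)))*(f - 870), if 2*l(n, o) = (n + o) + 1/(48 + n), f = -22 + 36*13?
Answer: 2256636332/1235 ≈ 1.8272e+6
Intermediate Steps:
f = 446 (f = -22 + 468 = 446)
l(n, o) = n/2 + o/2 + 1/(2*(48 + n)) (l(n, o) = ((n + o) + 1/(48 + n))/2 = (n + o + 1/(48 + n))/2 = n/2 + o/2 + 1/(2*(48 + n)))
(-4318 + l(17, 1/(8 - 27)))*(f - 870) = (-4318 + (1 + 17² + 48*17 + 48/(8 - 27) + 17/(8 - 27))/(2*(48 + 17)))*(446 - 870) = (-4318 + (½)*(1 + 289 + 816 + 48/(-19) + 17/(-19))/65)*(-424) = (-4318 + (½)*(1/65)*(1 + 289 + 816 + 48*(-1/19) + 17*(-1/19)))*(-424) = (-4318 + (½)*(1/65)*(1 + 289 + 816 - 48/19 - 17/19))*(-424) = (-4318 + (½)*(1/65)*(20949/19))*(-424) = (-4318 + 20949/2470)*(-424) = -10644511/2470*(-424) = 2256636332/1235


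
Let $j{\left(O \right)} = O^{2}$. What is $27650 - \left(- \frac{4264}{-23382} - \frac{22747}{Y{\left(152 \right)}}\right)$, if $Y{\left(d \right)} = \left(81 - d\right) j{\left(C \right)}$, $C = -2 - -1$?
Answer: $\frac{22685100101}{830061} \approx 27329.0$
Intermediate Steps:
$C = -1$ ($C = -2 + 1 = -1$)
$Y{\left(d \right)} = 81 - d$ ($Y{\left(d \right)} = \left(81 - d\right) \left(-1\right)^{2} = \left(81 - d\right) 1 = 81 - d$)
$27650 - \left(- \frac{4264}{-23382} - \frac{22747}{Y{\left(152 \right)}}\right) = 27650 - \left(- \frac{4264}{-23382} - \frac{22747}{81 - 152}\right) = 27650 - \left(\left(-4264\right) \left(- \frac{1}{23382}\right) - \frac{22747}{81 - 152}\right) = 27650 - \left(\frac{2132}{11691} - \frac{22747}{-71}\right) = 27650 - \left(\frac{2132}{11691} - - \frac{22747}{71}\right) = 27650 - \left(\frac{2132}{11691} + \frac{22747}{71}\right) = 27650 - \frac{266086549}{830061} = \frac{22685100101}{830061}$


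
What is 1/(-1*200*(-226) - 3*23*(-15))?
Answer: 1/46235 ≈ 2.1629e-5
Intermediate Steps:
1/(-1*200*(-226) - 3*23*(-15)) = 1/(-200*(-226) - 69*(-15)) = 1/(45200 + 1035) = 1/46235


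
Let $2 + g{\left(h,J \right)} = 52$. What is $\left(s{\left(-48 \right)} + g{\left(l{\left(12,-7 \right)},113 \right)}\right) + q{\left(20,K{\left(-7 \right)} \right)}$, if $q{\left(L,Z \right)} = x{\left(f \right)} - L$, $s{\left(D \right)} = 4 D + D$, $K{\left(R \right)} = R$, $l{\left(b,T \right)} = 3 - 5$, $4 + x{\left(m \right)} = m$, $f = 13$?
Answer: $-201$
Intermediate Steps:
$x{\left(m \right)} = -4 + m$
$l{\left(b,T \right)} = -2$ ($l{\left(b,T \right)} = 3 - 5 = -2$)
$g{\left(h,J \right)} = 50$ ($g{\left(h,J \right)} = -2 + 52 = 50$)
$s{\left(D \right)} = 5 D$
$q{\left(L,Z \right)} = 9 - L$ ($q{\left(L,Z \right)} = \left(-4 + 13\right) - L = 9 - L$)
$\left(s{\left(-48 \right)} + g{\left(l{\left(12,-7 \right)},113 \right)}\right) + q{\left(20,K{\left(-7 \right)} \right)} = \left(5 \left(-48\right) + 50\right) + \left(9 - 20\right) = \left(-240 + 50\right) + \left(9 - 20\right) = -190 - 11 = -201$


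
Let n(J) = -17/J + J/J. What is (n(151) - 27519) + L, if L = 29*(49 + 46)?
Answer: -3739230/151 ≈ -24763.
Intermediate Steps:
n(J) = 1 - 17/J (n(J) = -17/J + 1 = 1 - 17/J)
L = 2755 (L = 29*95 = 2755)
(n(151) - 27519) + L = ((-17 + 151)/151 - 27519) + 2755 = ((1/151)*134 - 27519) + 2755 = (134/151 - 27519) + 2755 = -4155235/151 + 2755 = -3739230/151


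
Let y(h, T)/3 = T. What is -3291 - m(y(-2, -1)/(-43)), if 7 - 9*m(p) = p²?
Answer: -54778465/16641 ≈ -3291.8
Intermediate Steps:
y(h, T) = 3*T
m(p) = 7/9 - p²/9
-3291 - m(y(-2, -1)/(-43)) = -3291 - (7/9 - ((3*(-1))/(-43))²/9) = -3291 - (7/9 - (-3*(-1/43))²/9) = -3291 - (7/9 - (3/43)²/9) = -3291 - (7/9 - ⅑*9/1849) = -3291 - (7/9 - 1/1849) = -3291 - 1*12934/16641 = -3291 - 12934/16641 = -54778465/16641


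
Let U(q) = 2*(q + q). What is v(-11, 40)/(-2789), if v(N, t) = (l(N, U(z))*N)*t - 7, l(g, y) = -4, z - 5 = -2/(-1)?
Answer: -1753/2789 ≈ -0.62854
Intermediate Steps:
z = 7 (z = 5 - 2/(-1) = 5 - 2*(-1) = 5 + 2 = 7)
U(q) = 4*q (U(q) = 2*(2*q) = 4*q)
v(N, t) = -7 - 4*N*t (v(N, t) = (-4*N)*t - 7 = -4*N*t - 7 = -7 - 4*N*t)
v(-11, 40)/(-2789) = (-7 - 4*(-11)*40)/(-2789) = (-7 + 1760)*(-1/2789) = 1753*(-1/2789) = -1753/2789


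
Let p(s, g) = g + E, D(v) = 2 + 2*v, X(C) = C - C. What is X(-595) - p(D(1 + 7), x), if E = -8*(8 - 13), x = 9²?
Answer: -121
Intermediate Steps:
X(C) = 0
x = 81
E = 40 (E = -8*(-5) = 40)
p(s, g) = 40 + g (p(s, g) = g + 40 = 40 + g)
X(-595) - p(D(1 + 7), x) = 0 - (40 + 81) = 0 - 1*121 = 0 - 121 = -121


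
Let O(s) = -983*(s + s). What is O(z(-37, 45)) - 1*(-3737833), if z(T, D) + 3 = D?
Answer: 3655261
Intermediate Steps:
z(T, D) = -3 + D
O(s) = -1966*s
O(z(-37, 45)) - 1*(-3737833) = -1966*(-3 + 45) - 1*(-3737833) = -1966*42 + 3737833 = -82572 + 3737833 = 3655261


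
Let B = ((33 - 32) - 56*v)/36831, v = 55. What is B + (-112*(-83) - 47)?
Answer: 340646840/36831 ≈ 9248.9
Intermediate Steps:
B = -3079/36831 (B = ((33 - 32) - 56*55)/36831 = (1 - 3080)*(1/36831) = -3079*1/36831 = -3079/36831 ≈ -0.083598)
B + (-112*(-83) - 47) = -3079/36831 + (-112*(-83) - 47) = -3079/36831 + (9296 - 47) = -3079/36831 + 9249 = 340646840/36831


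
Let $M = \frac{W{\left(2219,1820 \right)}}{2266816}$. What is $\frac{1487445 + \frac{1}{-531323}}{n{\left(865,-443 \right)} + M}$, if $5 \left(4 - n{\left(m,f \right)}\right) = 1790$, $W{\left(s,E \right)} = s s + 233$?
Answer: $- \frac{895747915124433472}{211872662765205} \approx -4227.8$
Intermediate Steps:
$W{\left(s,E \right)} = 233 + s^{2}$ ($W{\left(s,E \right)} = s^{2} + 233 = 233 + s^{2}$)
$M = \frac{2462097}{1133408}$ ($M = \frac{233 + 2219^{2}}{2266816} = \left(233 + 4923961\right) \frac{1}{2266816} = 4924194 \cdot \frac{1}{2266816} = \frac{2462097}{1133408} \approx 2.1723$)
$n{\left(m,f \right)} = -354$ ($n{\left(m,f \right)} = 4 - 358 = -354$)
$\frac{1487445 + \frac{1}{-531323}}{n{\left(865,-443 \right)} + M} = \frac{1487445 + \frac{1}{-531323}}{-354 + \frac{2462097}{1133408}} = \frac{1487445 - \frac{1}{531323}}{- \frac{398764335}{1133408}} = \frac{790313739734}{531323} \left(- \frac{1133408}{398764335}\right) = - \frac{895747915124433472}{211872662765205}$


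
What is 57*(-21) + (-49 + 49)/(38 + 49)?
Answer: -1197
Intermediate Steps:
57*(-21) + (-49 + 49)/(38 + 49) = -1197 + 0/87 = -1197 + 0*(1/87) = -1197 + 0 = -1197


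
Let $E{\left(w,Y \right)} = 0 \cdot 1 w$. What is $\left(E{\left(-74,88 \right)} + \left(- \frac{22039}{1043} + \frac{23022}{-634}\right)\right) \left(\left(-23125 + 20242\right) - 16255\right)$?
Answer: $\frac{51925046624}{47233} \approx 1.0993 \cdot 10^{6}$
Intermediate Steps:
$E{\left(w,Y \right)} = 0$ ($E{\left(w,Y \right)} = 0 w = 0$)
$\left(E{\left(-74,88 \right)} + \left(- \frac{22039}{1043} + \frac{23022}{-634}\right)\right) \left(\left(-23125 + 20242\right) - 16255\right) = \left(0 + \left(- \frac{22039}{1043} + \frac{23022}{-634}\right)\right) \left(\left(-23125 + 20242\right) - 16255\right) = \left(0 + \left(\left(-22039\right) \frac{1}{1043} + 23022 \left(- \frac{1}{634}\right)\right)\right) \left(-2883 - 16255\right) = \left(0 - \frac{18992336}{330631}\right) \left(-19138\right) = \left(- \frac{18992336}{330631}\right) \left(-19138\right) = \frac{51925046624}{47233}$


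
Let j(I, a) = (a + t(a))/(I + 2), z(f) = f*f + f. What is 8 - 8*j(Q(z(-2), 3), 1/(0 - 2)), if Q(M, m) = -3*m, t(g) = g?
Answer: 48/7 ≈ 6.8571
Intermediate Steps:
z(f) = f + f**2 (z(f) = f**2 + f = f + f**2)
j(I, a) = 2*a/(2 + I) (j(I, a) = (a + a)/(I + 2) = (2*a)/(2 + I) = 2*a/(2 + I))
8 - 8*j(Q(z(-2), 3), 1/(0 - 2)) = 8 - 16/((0 - 2)*(2 - 3*3)) = 8 - 16/((-2)*(2 - 9)) = 8 - 16*(-1)/(2*(-7)) = 8 - 16*(-1)*(-1)/(2*7) = 8 - 8*1/7 = 8 - 8/7 = 48/7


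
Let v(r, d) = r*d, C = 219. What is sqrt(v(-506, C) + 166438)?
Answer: 2*sqrt(13906) ≈ 235.85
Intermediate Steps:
v(r, d) = d*r
sqrt(v(-506, C) + 166438) = sqrt(219*(-506) + 166438) = sqrt(-110814 + 166438) = sqrt(55624) = 2*sqrt(13906)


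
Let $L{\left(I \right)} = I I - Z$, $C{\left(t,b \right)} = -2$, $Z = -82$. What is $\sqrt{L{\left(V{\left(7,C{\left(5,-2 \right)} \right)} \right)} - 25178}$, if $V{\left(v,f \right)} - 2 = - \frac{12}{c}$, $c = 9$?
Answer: $\frac{2 i \sqrt{56465}}{3} \approx 158.42 i$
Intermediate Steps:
$V{\left(v,f \right)} = \frac{2}{3}$ ($V{\left(v,f \right)} = 2 - \frac{12}{9} = 2 - \frac{4}{3} = \frac{2}{3}$)
$L{\left(I \right)} = 82 + I^{2}$ ($L{\left(I \right)} = I I - -82 = I^{2} + 82 = 82 + I^{2}$)
$\sqrt{L{\left(V{\left(7,C{\left(5,-2 \right)} \right)} \right)} - 25178} = \sqrt{\left(82 + \left(\frac{2}{3}\right)^{2}\right) - 25178} = \sqrt{\left(82 + \frac{4}{9}\right) - 25178} = \sqrt{\frac{742}{9} - 25178} = \sqrt{- \frac{225860}{9}} = \frac{2 i \sqrt{56465}}{3}$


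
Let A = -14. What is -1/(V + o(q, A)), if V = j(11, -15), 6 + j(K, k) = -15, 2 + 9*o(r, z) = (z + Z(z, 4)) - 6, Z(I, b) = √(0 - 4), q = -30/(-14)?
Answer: 1899/44525 + 18*I/44525 ≈ 0.04265 + 0.00040427*I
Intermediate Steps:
q = 15/7 (q = -30*(-1/14) = 15/7 ≈ 2.1429)
Z(I, b) = 2*I (Z(I, b) = √(-4) = 2*I)
o(r, z) = -8/9 + z/9 + 2*I/9 (o(r, z) = -2/9 + ((z + 2*I) - 6)/9 = -2/9 + (-6 + z + 2*I)/9 = -2/9 + (-⅔ + z/9 + 2*I/9) = -8/9 + z/9 + 2*I/9)
j(K, k) = -21 (j(K, k) = -6 - 15 = -21)
V = -21
-1/(V + o(q, A)) = -1/(-21 + (-8/9 + (⅑)*(-14) + 2*I/9)) = -1/(-21 + (-8/9 - 14/9 + 2*I/9)) = -1/(-21 + (-22/9 + 2*I/9)) = -1/(-211/9 + 2*I/9) = -81*(-211/9 - 2*I/9)/44525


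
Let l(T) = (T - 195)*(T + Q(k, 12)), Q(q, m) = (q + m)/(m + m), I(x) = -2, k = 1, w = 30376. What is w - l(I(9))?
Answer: 722129/24 ≈ 30089.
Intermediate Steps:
Q(q, m) = (m + q)/(2*m) (Q(q, m) = (m + q)/((2*m)) = (m + q)*(1/(2*m)) = (m + q)/(2*m))
l(T) = (-195 + T)*(13/24 + T) (l(T) = (T - 195)*(T + (1/2)*(12 + 1)/12) = (-195 + T)*(T + (1/2)*(1/12)*13) = (-195 + T)*(T + 13/24) = (-195 + T)*(13/24 + T))
w - l(I(9)) = 30376 - (-845/8 + (-2)**2 - 4667/24*(-2)) = 30376 - (-845/8 + 4 + 4667/12) = 30376 - 1*6895/24 = 30376 - 6895/24 = 722129/24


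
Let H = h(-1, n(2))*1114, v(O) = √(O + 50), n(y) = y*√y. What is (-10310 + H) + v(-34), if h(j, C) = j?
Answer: -11420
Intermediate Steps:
n(y) = y^(3/2)
v(O) = √(50 + O)
H = -1114 (H = -1*1114 = -1114)
(-10310 + H) + v(-34) = (-10310 - 1114) + √(50 - 34) = -11424 + √16 = -11424 + 4 = -11420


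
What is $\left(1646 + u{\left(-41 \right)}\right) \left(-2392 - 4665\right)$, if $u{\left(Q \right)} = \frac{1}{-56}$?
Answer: $- \frac{650478975}{56} \approx -1.1616 \cdot 10^{7}$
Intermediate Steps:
$u{\left(Q \right)} = - \frac{1}{56}$
$\left(1646 + u{\left(-41 \right)}\right) \left(-2392 - 4665\right) = \left(1646 - \frac{1}{56}\right) \left(-2392 - 4665\right) = \frac{92175}{56} \left(-7057\right) = - \frac{650478975}{56}$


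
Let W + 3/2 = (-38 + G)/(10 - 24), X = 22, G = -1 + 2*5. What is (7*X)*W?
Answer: 88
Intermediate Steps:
G = 9 (G = -1 + 10 = 9)
W = 4/7 (W = -3/2 + (-38 + 9)/(10 - 24) = -3/2 - 29/(-14) = -3/2 - 29*(-1/14) = -3/2 + 29/14 = 4/7 ≈ 0.57143)
(7*X)*W = (7*22)*(4/7) = 154*(4/7) = 88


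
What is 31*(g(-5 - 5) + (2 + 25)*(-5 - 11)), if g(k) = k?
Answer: -13702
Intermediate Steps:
31*(g(-5 - 5) + (2 + 25)*(-5 - 11)) = 31*((-5 - 5) + (2 + 25)*(-5 - 11)) = 31*(-10 + 27*(-16)) = 31*(-10 - 432) = 31*(-442) = -13702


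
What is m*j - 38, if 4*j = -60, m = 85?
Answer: -1313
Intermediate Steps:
j = -15 (j = (1/4)*(-60) = -15)
m*j - 38 = 85*(-15) - 38 = -1275 - 38 = -1313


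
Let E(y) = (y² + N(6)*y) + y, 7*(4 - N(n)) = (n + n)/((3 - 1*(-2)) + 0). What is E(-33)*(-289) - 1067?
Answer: -9498049/35 ≈ -2.7137e+5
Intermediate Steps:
N(n) = 4 - 2*n/35 (N(n) = 4 - (n + n)/(7*((3 - 1*(-2)) + 0)) = 4 - 2*n/(7*((3 + 2) + 0)) = 4 - 2*n/(7*(5 + 0)) = 4 - 2*n/(7*5) = 4 - 2*n/35)
E(y) = y² + 163*y/35 (E(y) = (y² + (4 - 2/35*6)*y) + y = (y² + (4 - 12/35)*y) + y = (y² + 128*y/35) + y = y² + 163*y/35)
E(-33)*(-289) - 1067 = ((1/35)*(-33)*(163 + 35*(-33)))*(-289) - 1067 = ((1/35)*(-33)*(163 - 1155))*(-289) - 1067 = ((1/35)*(-33)*(-992))*(-289) - 1067 = (32736/35)*(-289) - 1067 = -9460704/35 - 1067 = -9498049/35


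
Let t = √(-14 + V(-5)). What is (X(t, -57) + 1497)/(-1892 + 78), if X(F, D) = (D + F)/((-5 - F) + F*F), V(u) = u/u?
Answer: (-1496*√13 + 27003*I)/(1814*(√13 - 18*I)) ≈ -0.82691 + 0.00044235*I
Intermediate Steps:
V(u) = 1
t = I*√13 (t = √(-14 + 1) = √(-13) = I*√13 ≈ 3.6056*I)
X(F, D) = (D + F)/(-5 + F² - F) (X(F, D) = (D + F)/((-5 - F) + F²) = (D + F)/(-5 + F² - F))
(X(t, -57) + 1497)/(-1892 + 78) = ((-57 + I*√13)/(-5 + (I*√13)² - I*√13) + 1497)/(-1892 + 78) = ((-57 + I*√13)/(-5 - 13 - I*√13) + 1497)/(-1814) = ((-57 + I*√13)/(-18 - I*√13) + 1497)*(-1/1814) = (1497 + (-57 + I*√13)/(-18 - I*√13))*(-1/1814) = -1497/1814 - (-57 + I*√13)/(1814*(-18 - I*√13))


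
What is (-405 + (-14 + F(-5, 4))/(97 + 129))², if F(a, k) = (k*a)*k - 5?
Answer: 8395873641/51076 ≈ 1.6438e+5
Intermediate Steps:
F(a, k) = -5 + a*k² (F(a, k) = (a*k)*k - 5 = a*k² - 5 = -5 + a*k²)
(-405 + (-14 + F(-5, 4))/(97 + 129))² = (-405 + (-14 + (-5 - 5*4²))/(97 + 129))² = (-405 + (-14 + (-5 - 5*16))/226)² = (-405 + (-14 + (-5 - 80))*(1/226))² = (-405 + (-14 - 85)*(1/226))² = (-405 - 99*1/226)² = (-405 - 99/226)² = (-91629/226)² = 8395873641/51076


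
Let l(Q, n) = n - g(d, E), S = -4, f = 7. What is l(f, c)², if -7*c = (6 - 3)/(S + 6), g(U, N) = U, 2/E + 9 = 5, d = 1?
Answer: 289/196 ≈ 1.4745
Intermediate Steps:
E = -½ (E = 2/(-9 + 5) = 2/(-4) = 2*(-¼) = -½ ≈ -0.50000)
c = -3/14 (c = -(6 - 3)/(7*(-4 + 6)) = -3/(7*2) = -⅐*3/2 = -3/14 ≈ -0.21429)
l(Q, n) = -1 + n (l(Q, n) = n - 1*1 = n - 1 = -1 + n)
l(f, c)² = (-1 - 3/14)² = (-17/14)² = 289/196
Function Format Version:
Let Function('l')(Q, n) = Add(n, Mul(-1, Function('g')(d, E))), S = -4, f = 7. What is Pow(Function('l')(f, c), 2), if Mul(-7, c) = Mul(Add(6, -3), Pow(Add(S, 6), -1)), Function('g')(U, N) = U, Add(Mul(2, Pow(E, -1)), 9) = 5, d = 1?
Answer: Rational(289, 196) ≈ 1.4745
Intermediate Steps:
E = Rational(-1, 2) (E = Mul(2, Pow(Add(-9, 5), -1)) = Mul(2, Pow(-4, -1)) = Mul(2, Rational(-1, 4)) = Rational(-1, 2) ≈ -0.50000)
c = Rational(-3, 14) (c = Mul(Rational(-1, 7), Mul(Add(6, -3), Pow(Add(-4, 6), -1))) = Mul(Rational(-1, 7), Mul(3, Pow(2, -1))) = Mul(Rational(-1, 7), Mul(3, Rational(1, 2))) = Mul(Rational(-1, 7), Rational(3, 2)) = Rational(-3, 14) ≈ -0.21429)
Function('l')(Q, n) = Add(-1, n) (Function('l')(Q, n) = Add(n, Mul(-1, 1)) = Add(n, -1) = Add(-1, n))
Pow(Function('l')(f, c), 2) = Pow(Add(-1, Rational(-3, 14)), 2) = Pow(Rational(-17, 14), 2) = Rational(289, 196)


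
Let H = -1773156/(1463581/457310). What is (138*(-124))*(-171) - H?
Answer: 103949845728/29869 ≈ 3.4802e+6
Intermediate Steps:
H = -16548611640/29869 (H = -1773156/(1463581*(1/457310)) = -1773156/209083/65330 = -1773156*65330/209083 = -16548611640/29869 ≈ -5.5404e+5)
(138*(-124))*(-171) - H = (138*(-124))*(-171) - 1*(-16548611640/29869) = -17112*(-171) + 16548611640/29869 = 2926152 + 16548611640/29869 = 103949845728/29869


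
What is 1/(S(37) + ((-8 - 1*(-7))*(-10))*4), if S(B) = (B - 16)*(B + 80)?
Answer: 1/2497 ≈ 0.00040048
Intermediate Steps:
S(B) = (-16 + B)*(80 + B)
1/(S(37) + ((-8 - 1*(-7))*(-10))*4) = 1/((-1280 + 37² + 64*37) + ((-8 - 1*(-7))*(-10))*4) = 1/((-1280 + 1369 + 2368) + ((-8 + 7)*(-10))*4) = 1/(2457 - 1*(-10)*4) = 1/(2457 + 10*4) = 1/(2457 + 40) = 1/2497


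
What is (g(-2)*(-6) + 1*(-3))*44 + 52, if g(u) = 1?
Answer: -344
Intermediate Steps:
(g(-2)*(-6) + 1*(-3))*44 + 52 = (1*(-6) + 1*(-3))*44 + 52 = (-6 - 3)*44 + 52 = -9*44 + 52 = -396 + 52 = -344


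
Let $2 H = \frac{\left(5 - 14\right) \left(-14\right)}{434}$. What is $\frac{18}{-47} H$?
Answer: $- \frac{81}{1457} \approx -0.055594$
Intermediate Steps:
$H = \frac{9}{62}$ ($H = \frac{\left(5 - 14\right) \left(-14\right) \frac{1}{434}}{2} = \frac{\left(-9\right) \left(-14\right) \frac{1}{434}}{2} = \frac{126 \cdot \frac{1}{434}}{2} = \frac{1}{2} \cdot \frac{9}{31} = \frac{9}{62} \approx 0.14516$)
$\frac{18}{-47} H = \frac{18}{-47} \cdot \frac{9}{62} = 18 \left(- \frac{1}{47}\right) \frac{9}{62} = \left(- \frac{18}{47}\right) \frac{9}{62} = - \frac{81}{1457}$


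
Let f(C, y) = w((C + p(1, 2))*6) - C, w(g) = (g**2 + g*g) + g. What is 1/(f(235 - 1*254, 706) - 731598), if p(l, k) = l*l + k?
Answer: -1/713243 ≈ -1.4020e-6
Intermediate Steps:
p(l, k) = k + l**2 (p(l, k) = l**2 + k = k + l**2)
w(g) = g + 2*g**2 (w(g) = (g**2 + g**2) + g = 2*g**2 + g = g + 2*g**2)
f(C, y) = -C + (18 + 6*C)*(37 + 12*C) (f(C, y) = ((C + (2 + 1**2))*6)*(1 + 2*((C + (2 + 1**2))*6)) - C = ((C + (2 + 1))*6)*(1 + 2*((C + (2 + 1))*6)) - C = ((C + 3)*6)*(1 + 2*((C + 3)*6)) - C = ((3 + C)*6)*(1 + 2*((3 + C)*6)) - C = (18 + 6*C)*(1 + 2*(18 + 6*C)) - C = (18 + 6*C)*(1 + (36 + 12*C)) - C = (18 + 6*C)*(37 + 12*C) - C = -C + (18 + 6*C)*(37 + 12*C))
1/(f(235 - 1*254, 706) - 731598) = 1/((666 + 72*(235 - 1*254)**2 + 437*(235 - 1*254)) - 731598) = 1/((666 + 72*(235 - 254)**2 + 437*(235 - 254)) - 731598) = 1/((666 + 72*(-19)**2 + 437*(-19)) - 731598) = 1/((666 + 72*361 - 8303) - 731598) = 1/((666 + 25992 - 8303) - 731598) = 1/(18355 - 731598) = 1/(-713243) = -1/713243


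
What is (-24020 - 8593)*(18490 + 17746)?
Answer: -1181764668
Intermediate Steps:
(-24020 - 8593)*(18490 + 17746) = -32613*36236 = -1181764668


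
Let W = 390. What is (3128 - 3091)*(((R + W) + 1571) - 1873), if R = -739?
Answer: -24087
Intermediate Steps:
(3128 - 3091)*(((R + W) + 1571) - 1873) = (3128 - 3091)*(((-739 + 390) + 1571) - 1873) = 37*((-349 + 1571) - 1873) = 37*(1222 - 1873) = 37*(-651) = -24087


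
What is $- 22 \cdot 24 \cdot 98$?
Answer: $-51744$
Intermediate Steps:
$- 22 \cdot 24 \cdot 98 = \left(-22\right) 2352 = -51744$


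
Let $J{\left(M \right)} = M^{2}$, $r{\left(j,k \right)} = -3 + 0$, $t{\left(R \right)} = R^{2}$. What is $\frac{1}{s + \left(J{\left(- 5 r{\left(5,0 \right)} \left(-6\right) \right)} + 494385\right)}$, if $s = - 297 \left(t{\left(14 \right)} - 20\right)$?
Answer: $\frac{1}{450213} \approx 2.2212 \cdot 10^{-6}$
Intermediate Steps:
$r{\left(j,k \right)} = -3$
$s = -52272$ ($s = - 297 \left(14^{2} - 20\right) = - 297 \left(196 - 20\right) = \left(-297\right) 176 = -52272$)
$\frac{1}{s + \left(J{\left(- 5 r{\left(5,0 \right)} \left(-6\right) \right)} + 494385\right)} = \frac{1}{-52272 + \left(\left(\left(-5\right) \left(-3\right) \left(-6\right)\right)^{2} + 494385\right)} = \frac{1}{-52272 + \left(\left(15 \left(-6\right)\right)^{2} + 494385\right)} = \frac{1}{-52272 + \left(\left(-90\right)^{2} + 494385\right)} = \frac{1}{-52272 + \left(8100 + 494385\right)} = \frac{1}{-52272 + 502485} = \frac{1}{450213}$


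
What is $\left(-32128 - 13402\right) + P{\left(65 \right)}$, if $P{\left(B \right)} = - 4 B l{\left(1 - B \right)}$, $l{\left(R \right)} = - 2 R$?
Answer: $-78810$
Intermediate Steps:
$P{\left(B \right)} = - 4 B \left(-2 + 2 B\right)$ ($P{\left(B \right)} = - 4 B \left(- 2 \left(1 - B\right)\right) = - 4 B \left(-2 + 2 B\right)$)
$\left(-32128 - 13402\right) + P{\left(65 \right)} = \left(-32128 - 13402\right) + 8 \cdot 65 \left(1 - 65\right) = -45530 + 8 \cdot 65 \left(1 - 65\right) = -45530 + 8 \cdot 65 \left(-64\right) = -45530 - 33280 = -78810$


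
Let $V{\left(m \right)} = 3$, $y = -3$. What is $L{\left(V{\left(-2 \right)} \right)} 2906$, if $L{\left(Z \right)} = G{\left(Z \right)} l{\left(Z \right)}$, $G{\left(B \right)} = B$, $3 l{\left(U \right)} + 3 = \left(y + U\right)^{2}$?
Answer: $-8718$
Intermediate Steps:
$l{\left(U \right)} = -1 + \frac{\left(-3 + U\right)^{2}}{3}$
$L{\left(Z \right)} = Z \left(-1 + \frac{\left(-3 + Z\right)^{2}}{3}\right)$
$L{\left(V{\left(-2 \right)} \right)} 2906 = \frac{1}{3} \cdot 3 \left(-3 + \left(-3 + 3\right)^{2}\right) 2906 = \frac{1}{3} \cdot 3 \left(-3 + 0^{2}\right) 2906 = \frac{1}{3} \cdot 3 \left(-3 + 0\right) 2906 = \frac{1}{3} \cdot 3 \left(-3\right) 2906 = \left(-3\right) 2906 = -8718$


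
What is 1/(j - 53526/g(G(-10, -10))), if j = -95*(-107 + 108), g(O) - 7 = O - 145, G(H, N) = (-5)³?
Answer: 263/28541 ≈ 0.0092148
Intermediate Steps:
G(H, N) = -125
g(O) = -138 + O (g(O) = 7 + (O - 145) = 7 + (-145 + O) = -138 + O)
j = -95 (j = -95*1 = -95)
1/(j - 53526/g(G(-10, -10))) = 1/(-95 - 53526/(-138 - 125)) = 1/(-95 - 53526/(-263)) = 1/(-95 - 53526*(-1/263)) = 1/(-95 + 53526/263) = 1/(28541/263) = 263/28541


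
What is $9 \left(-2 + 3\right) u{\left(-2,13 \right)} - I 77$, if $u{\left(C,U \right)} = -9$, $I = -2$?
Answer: $73$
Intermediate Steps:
$9 \left(-2 + 3\right) u{\left(-2,13 \right)} - I 77 = 9 \left(-2 + 3\right) \left(-9\right) - \left(-2\right) 77 = 9 \cdot 1 \left(-9\right) - -154 = 9 \left(-9\right) + 154 = -81 + 154 = 73$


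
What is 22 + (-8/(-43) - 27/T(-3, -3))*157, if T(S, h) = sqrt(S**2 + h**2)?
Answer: 2202/43 - 1413*sqrt(2)/2 ≈ -947.93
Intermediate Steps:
22 + (-8/(-43) - 27/T(-3, -3))*157 = 22 + (-8/(-43) - 27/sqrt((-3)**2 + (-3)**2))*157 = 22 + (-8*(-1/43) - 27/sqrt(9 + 9))*157 = 22 + (8/43 - 27*sqrt(2)/6)*157 = 22 + (8/43 - 9*sqrt(2)/2)*157 = 22 + (1256/43 - 1413*sqrt(2)/2) = 2202/43 - 1413*sqrt(2)/2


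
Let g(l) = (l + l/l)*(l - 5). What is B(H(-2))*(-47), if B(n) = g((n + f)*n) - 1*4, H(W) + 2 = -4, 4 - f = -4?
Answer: -8601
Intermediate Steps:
f = 8 (f = 4 - 1*(-4) = 4 + 4 = 8)
H(W) = -6 (H(W) = -2 - 4 = -6)
g(l) = (1 + l)*(-5 + l) (g(l) = (l + 1)*(-5 + l) = (1 + l)*(-5 + l))
B(n) = -9 + n²*(8 + n)² - 4*n*(8 + n) (B(n) = (-5 + ((n + 8)*n)² - 4*(n + 8)*n) - 1*4 = (-5 + ((8 + n)*n)² - 4*(8 + n)*n) - 4 = (-5 + (n*(8 + n))² - 4*n*(8 + n)) - 4 = (-5 + n²*(8 + n)² - 4*n*(8 + n)) - 4 = -9 + n²*(8 + n)² - 4*n*(8 + n))
B(H(-2))*(-47) = (-9 + (-6)²*(8 - 6)² - 4*(-6)*(8 - 6))*(-47) = (-9 + 36*2² - 4*(-6)*2)*(-47) = (-9 + 36*4 + 48)*(-47) = (-9 + 144 + 48)*(-47) = 183*(-47) = -8601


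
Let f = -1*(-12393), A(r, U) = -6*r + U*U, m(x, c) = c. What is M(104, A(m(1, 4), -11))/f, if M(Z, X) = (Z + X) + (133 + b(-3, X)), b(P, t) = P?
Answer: 331/12393 ≈ 0.026709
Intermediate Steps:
A(r, U) = U**2 - 6*r (A(r, U) = -6*r + U**2 = U**2 - 6*r)
M(Z, X) = 130 + X + Z (M(Z, X) = (Z + X) + (133 - 3) = (X + Z) + 130 = 130 + X + Z)
f = 12393
M(104, A(m(1, 4), -11))/f = (130 + ((-11)**2 - 6*4) + 104)/12393 = (130 + (121 - 24) + 104)*(1/12393) = (130 + 97 + 104)*(1/12393) = 331*(1/12393) = 331/12393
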